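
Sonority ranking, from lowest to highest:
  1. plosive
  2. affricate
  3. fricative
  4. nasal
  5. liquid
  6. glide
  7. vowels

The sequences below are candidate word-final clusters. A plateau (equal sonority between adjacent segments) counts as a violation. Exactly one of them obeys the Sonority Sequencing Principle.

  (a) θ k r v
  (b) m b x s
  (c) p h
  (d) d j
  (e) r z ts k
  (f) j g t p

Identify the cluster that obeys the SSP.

e

(a) sonority 3-1-5-3: ill-formed.
(b) sonority 4-1-3-3: ill-formed.
(c) sonority 1-3: ill-formed.
(d) sonority 1-6: ill-formed.
(e) sonority 5-3-2-1: well-formed.
(f) sonority 6-1-1-1: ill-formed.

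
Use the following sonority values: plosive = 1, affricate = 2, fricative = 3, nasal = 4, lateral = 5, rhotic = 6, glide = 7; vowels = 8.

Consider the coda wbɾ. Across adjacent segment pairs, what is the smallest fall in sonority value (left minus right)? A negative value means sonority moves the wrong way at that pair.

/w/: glide = 7.
/b/: plosive = 1.
/ɾ/: rhotic = 6.
/w/→/b/: change +6.
/b/→/ɾ/: change -5.
Minimum = -5.

-5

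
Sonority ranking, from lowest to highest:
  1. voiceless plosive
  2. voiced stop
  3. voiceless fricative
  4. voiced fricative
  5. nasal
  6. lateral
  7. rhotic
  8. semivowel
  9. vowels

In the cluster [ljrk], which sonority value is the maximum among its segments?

8

/l/: lateral = 6.
/j/: semivowel = 8.
/r/: rhotic = 7.
/k/: voiceless plosive = 1.
The maximum is 8.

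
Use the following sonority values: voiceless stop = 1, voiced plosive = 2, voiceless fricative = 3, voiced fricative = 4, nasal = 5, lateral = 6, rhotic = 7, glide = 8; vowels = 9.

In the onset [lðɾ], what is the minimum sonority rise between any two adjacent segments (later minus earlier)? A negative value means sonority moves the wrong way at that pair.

-2

/l/ — lateral, sonority 6.
/ð/ — voiced fricative, sonority 4.
/ɾ/ — rhotic, sonority 7.
/l/→/ð/: change -2.
/ð/→/ɾ/: change +3.
Minimum = -2.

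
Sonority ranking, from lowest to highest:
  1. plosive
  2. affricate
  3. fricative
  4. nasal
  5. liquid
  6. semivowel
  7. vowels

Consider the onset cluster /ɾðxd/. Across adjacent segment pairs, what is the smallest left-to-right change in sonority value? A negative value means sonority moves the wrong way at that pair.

-2

/ɾ/ — liquid, sonority 5.
/ð/ — fricative, sonority 3.
/x/ — fricative, sonority 3.
/d/ — plosive, sonority 1.
/ɾ/→/ð/: change -2.
/ð/→/x/: change +0.
/x/→/d/: change -2.
Minimum = -2.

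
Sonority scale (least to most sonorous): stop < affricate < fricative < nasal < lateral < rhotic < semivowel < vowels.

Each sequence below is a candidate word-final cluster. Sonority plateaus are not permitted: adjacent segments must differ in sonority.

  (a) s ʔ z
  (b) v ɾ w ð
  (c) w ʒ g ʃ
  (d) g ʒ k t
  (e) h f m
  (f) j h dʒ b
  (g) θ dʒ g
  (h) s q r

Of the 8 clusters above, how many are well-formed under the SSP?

(a) s ʔ z: profile 3-1-3 — violates.
(b) v ɾ w ð: profile 3-6-7-3 — violates.
(c) w ʒ g ʃ: profile 7-3-1-3 — violates.
(d) g ʒ k t: profile 1-3-1-1 — violates.
(e) h f m: profile 3-3-4 — violates.
(f) j h dʒ b: profile 7-3-2-1 — obeys.
(g) θ dʒ g: profile 3-2-1 — obeys.
(h) s q r: profile 3-1-6 — violates.

2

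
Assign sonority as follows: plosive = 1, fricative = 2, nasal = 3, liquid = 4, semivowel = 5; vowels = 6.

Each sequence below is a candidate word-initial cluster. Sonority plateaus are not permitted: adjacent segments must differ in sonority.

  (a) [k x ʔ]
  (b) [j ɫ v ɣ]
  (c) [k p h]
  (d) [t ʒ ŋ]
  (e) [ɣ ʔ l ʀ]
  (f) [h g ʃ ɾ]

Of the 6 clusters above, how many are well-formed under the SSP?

(a) 1-2-1 → violates
(b) 5-4-2-2 → violates
(c) 1-1-2 → violates
(d) 1-2-3 → obeys
(e) 2-1-4-4 → violates
(f) 2-1-2-4 → violates

1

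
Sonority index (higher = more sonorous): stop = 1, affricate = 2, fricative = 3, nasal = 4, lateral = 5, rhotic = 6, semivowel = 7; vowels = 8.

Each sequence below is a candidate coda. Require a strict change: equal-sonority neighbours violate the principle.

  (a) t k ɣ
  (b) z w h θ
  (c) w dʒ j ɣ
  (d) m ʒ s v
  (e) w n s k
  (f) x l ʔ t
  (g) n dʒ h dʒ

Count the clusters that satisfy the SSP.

(a) 1-1-3 → violates
(b) 3-7-3-3 → violates
(c) 7-2-7-3 → violates
(d) 4-3-3-3 → violates
(e) 7-4-3-1 → obeys
(f) 3-5-1-1 → violates
(g) 4-2-3-2 → violates

1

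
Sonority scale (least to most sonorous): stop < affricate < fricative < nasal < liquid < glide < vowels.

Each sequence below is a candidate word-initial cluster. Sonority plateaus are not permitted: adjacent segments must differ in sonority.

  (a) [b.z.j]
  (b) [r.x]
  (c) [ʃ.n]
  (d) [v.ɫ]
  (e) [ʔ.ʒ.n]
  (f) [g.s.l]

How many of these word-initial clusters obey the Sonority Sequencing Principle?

5

(a) sonority 1-3-6: well-formed.
(b) sonority 5-3: ill-formed.
(c) sonority 3-4: well-formed.
(d) sonority 3-5: well-formed.
(e) sonority 1-3-4: well-formed.
(f) sonority 1-3-5: well-formed.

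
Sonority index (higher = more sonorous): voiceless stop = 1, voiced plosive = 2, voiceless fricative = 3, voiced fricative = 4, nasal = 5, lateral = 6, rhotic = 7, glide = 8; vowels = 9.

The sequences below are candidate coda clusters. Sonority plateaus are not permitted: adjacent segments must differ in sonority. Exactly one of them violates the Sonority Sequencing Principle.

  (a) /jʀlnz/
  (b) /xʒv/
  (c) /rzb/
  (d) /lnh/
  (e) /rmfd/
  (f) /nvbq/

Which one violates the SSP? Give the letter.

(a) sonority 8-7-6-5-4: well-formed.
(b) sonority 3-4-4: ill-formed.
(c) sonority 7-4-2: well-formed.
(d) sonority 6-5-3: well-formed.
(e) sonority 7-5-3-2: well-formed.
(f) sonority 5-4-2-1: well-formed.

b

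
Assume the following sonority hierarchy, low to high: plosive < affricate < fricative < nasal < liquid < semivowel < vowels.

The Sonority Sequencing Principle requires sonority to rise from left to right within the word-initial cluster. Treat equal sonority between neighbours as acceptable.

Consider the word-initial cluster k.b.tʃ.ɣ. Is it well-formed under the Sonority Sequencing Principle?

yes

/k/: plosive = 1.
/b/: plosive = 1.
/tʃ/: affricate = 2.
/ɣ/: fricative = 3.
The profile 1-1-2-3 is non-decreasing (plateaus allowed), so the word-initial cluster satisfies the SSP.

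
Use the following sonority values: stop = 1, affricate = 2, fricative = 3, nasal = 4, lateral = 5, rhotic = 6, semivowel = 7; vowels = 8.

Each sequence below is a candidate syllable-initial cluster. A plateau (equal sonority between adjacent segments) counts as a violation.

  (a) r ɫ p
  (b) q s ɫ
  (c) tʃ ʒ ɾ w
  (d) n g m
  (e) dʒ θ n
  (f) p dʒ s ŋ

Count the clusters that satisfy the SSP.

(a) r ɫ p: profile 6-5-1 — violates.
(b) q s ɫ: profile 1-3-5 — obeys.
(c) tʃ ʒ ɾ w: profile 2-3-6-7 — obeys.
(d) n g m: profile 4-1-4 — violates.
(e) dʒ θ n: profile 2-3-4 — obeys.
(f) p dʒ s ŋ: profile 1-2-3-4 — obeys.

4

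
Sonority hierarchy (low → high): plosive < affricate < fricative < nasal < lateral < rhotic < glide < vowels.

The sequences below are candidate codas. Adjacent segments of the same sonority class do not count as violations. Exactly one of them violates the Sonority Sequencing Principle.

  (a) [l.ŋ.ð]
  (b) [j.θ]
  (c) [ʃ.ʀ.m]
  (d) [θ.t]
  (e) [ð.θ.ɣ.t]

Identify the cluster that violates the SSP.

(a) 5-4-3 → obeys
(b) 7-3 → obeys
(c) 3-6-4 → violates
(d) 3-1 → obeys
(e) 3-3-3-1 → obeys

c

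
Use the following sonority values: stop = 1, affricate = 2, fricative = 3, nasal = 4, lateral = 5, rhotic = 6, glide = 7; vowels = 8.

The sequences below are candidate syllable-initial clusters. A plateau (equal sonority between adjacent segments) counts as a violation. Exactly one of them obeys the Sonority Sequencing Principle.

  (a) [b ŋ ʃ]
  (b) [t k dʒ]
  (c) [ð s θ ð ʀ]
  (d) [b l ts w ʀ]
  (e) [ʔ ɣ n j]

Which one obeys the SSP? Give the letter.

e

(a) sonority 1-4-3: ill-formed.
(b) sonority 1-1-2: ill-formed.
(c) sonority 3-3-3-3-6: ill-formed.
(d) sonority 1-5-2-7-6: ill-formed.
(e) sonority 1-3-4-7: well-formed.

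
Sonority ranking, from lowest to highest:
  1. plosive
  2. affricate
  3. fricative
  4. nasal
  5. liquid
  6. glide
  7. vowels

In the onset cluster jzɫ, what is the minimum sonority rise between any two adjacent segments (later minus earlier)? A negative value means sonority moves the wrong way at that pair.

-3

/j/ — glide, sonority 6.
/z/ — fricative, sonority 3.
/ɫ/ — liquid, sonority 5.
/j/→/z/: change -3.
/z/→/ɫ/: change +2.
Minimum = -3.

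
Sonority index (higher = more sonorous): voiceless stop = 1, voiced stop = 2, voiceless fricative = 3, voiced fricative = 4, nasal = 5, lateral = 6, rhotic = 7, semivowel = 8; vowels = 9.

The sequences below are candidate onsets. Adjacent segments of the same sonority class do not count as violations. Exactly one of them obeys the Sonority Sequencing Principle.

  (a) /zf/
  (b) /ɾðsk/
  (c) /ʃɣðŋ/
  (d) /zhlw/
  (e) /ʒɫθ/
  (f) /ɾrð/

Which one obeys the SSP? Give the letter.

c

(a) sonority 4-3: ill-formed.
(b) sonority 7-4-3-1: ill-formed.
(c) sonority 3-4-4-5: well-formed.
(d) sonority 4-3-6-8: ill-formed.
(e) sonority 4-6-3: ill-formed.
(f) sonority 7-7-4: ill-formed.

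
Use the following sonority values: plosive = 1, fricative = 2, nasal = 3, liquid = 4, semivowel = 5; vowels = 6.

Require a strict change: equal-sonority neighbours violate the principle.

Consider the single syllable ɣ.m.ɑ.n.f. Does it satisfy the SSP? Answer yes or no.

yes

Onset: /ɣ/ is a fricative (sonority 2), /m/ is a nasal (sonority 3); then the nucleus /ɑ/ (sonority 6).
Onset profile 2-3-6 — rises to the nucleus.
Coda: /n/ is a nasal (sonority 3), /f/ is a fricative (sonority 2).
Coda profile 6-3-2 — falls from the nucleus.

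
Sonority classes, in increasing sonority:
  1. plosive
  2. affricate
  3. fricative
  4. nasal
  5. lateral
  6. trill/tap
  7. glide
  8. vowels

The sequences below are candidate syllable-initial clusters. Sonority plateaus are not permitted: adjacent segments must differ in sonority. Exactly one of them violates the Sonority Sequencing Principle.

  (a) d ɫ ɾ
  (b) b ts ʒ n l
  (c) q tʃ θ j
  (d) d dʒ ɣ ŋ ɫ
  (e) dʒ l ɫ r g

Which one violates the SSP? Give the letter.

(a) sonority 1-5-6: well-formed.
(b) sonority 1-2-3-4-5: well-formed.
(c) sonority 1-2-3-7: well-formed.
(d) sonority 1-2-3-4-5: well-formed.
(e) sonority 2-5-5-6-1: ill-formed.

e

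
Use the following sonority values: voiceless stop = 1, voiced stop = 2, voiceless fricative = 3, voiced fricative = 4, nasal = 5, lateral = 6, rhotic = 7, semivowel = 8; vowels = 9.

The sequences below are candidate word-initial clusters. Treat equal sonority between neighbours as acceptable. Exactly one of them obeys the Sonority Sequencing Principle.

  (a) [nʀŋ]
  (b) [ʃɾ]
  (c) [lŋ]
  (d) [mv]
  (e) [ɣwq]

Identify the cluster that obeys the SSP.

b

(a) [nʀŋ]: profile 5-7-5 — violates.
(b) [ʃɾ]: profile 3-7 — obeys.
(c) [lŋ]: profile 6-5 — violates.
(d) [mv]: profile 5-4 — violates.
(e) [ɣwq]: profile 4-8-1 — violates.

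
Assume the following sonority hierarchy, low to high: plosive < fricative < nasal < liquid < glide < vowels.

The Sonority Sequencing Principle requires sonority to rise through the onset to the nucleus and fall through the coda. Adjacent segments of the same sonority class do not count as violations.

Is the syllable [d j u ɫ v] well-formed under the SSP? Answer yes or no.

Onset: /d/ is a plosive (sonority 1), /j/ is a glide (sonority 5); then the nucleus /u/ (sonority 6).
Onset profile 1-5-6 — rises to the nucleus.
Coda: /ɫ/ is a liquid (sonority 4), /v/ is a fricative (sonority 2).
Coda profile 6-4-2 — falls from the nucleus.

yes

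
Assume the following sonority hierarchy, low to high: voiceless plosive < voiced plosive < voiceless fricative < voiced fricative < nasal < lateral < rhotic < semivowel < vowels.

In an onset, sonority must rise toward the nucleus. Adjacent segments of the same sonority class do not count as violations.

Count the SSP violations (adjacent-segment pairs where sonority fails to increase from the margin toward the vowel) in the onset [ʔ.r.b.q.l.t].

/ʔ/ — voiceless plosive, sonority 1.
/r/ — rhotic, sonority 7.
/b/ — voiced plosive, sonority 2.
/q/ — voiceless plosive, sonority 1.
/l/ — lateral, sonority 6.
/t/ — voiceless plosive, sonority 1.
/ʔ/→/r/: 1→7 (rises) — ok.
/r/→/b/: 7→2 (does not rise) — violation.
/b/→/q/: 2→1 (does not rise) — violation.
/q/→/l/: 1→6 (rises) — ok.
/l/→/t/: 6→1 (does not rise) — violation.

3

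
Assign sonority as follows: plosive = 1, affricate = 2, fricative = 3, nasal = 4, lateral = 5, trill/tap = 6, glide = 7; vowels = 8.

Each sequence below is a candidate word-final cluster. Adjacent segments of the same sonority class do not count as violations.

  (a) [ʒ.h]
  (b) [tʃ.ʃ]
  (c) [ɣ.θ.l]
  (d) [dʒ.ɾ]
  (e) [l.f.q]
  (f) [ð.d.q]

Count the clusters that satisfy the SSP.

(a) [ʒ.h]: profile 3-3 — obeys.
(b) [tʃ.ʃ]: profile 2-3 — violates.
(c) [ɣ.θ.l]: profile 3-3-5 — violates.
(d) [dʒ.ɾ]: profile 2-6 — violates.
(e) [l.f.q]: profile 5-3-1 — obeys.
(f) [ð.d.q]: profile 3-1-1 — obeys.

3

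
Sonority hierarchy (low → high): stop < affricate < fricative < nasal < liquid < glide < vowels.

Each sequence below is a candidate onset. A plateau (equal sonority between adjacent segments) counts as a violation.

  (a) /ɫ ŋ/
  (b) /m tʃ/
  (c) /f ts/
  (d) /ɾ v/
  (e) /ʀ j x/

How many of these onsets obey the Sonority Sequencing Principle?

(a) 5-4 → violates
(b) 4-2 → violates
(c) 3-2 → violates
(d) 5-3 → violates
(e) 5-6-3 → violates

0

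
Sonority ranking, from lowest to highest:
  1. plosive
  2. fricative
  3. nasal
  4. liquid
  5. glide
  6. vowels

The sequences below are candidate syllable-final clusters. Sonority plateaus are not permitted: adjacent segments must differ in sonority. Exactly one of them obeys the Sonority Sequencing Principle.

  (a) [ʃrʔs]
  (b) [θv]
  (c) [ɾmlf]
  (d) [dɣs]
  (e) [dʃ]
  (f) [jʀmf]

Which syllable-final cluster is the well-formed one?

(a) sonority 2-4-1-2: ill-formed.
(b) sonority 2-2: ill-formed.
(c) sonority 4-3-4-2: ill-formed.
(d) sonority 1-2-2: ill-formed.
(e) sonority 1-2: ill-formed.
(f) sonority 5-4-3-2: well-formed.

f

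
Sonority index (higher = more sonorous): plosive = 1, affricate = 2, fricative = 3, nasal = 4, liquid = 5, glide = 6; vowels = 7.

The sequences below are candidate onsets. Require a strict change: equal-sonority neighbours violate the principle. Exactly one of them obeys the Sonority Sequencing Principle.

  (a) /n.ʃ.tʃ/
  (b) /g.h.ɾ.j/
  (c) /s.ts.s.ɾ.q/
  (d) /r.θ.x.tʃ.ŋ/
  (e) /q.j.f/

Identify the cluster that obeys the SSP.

b

(a) /n.ʃ.tʃ/: profile 4-3-2 — violates.
(b) /g.h.ɾ.j/: profile 1-3-5-6 — obeys.
(c) /s.ts.s.ɾ.q/: profile 3-2-3-5-1 — violates.
(d) /r.θ.x.tʃ.ŋ/: profile 5-3-3-2-4 — violates.
(e) /q.j.f/: profile 1-6-3 — violates.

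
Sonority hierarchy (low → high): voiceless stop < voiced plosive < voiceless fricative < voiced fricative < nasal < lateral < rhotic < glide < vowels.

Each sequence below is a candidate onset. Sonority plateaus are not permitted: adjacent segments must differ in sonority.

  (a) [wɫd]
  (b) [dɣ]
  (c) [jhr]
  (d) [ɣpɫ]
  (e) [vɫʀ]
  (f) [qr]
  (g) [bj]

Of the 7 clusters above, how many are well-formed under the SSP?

4

(a) [wɫd]: profile 8-6-2 — violates.
(b) [dɣ]: profile 2-4 — obeys.
(c) [jhr]: profile 8-3-7 — violates.
(d) [ɣpɫ]: profile 4-1-6 — violates.
(e) [vɫʀ]: profile 4-6-7 — obeys.
(f) [qr]: profile 1-7 — obeys.
(g) [bj]: profile 2-8 — obeys.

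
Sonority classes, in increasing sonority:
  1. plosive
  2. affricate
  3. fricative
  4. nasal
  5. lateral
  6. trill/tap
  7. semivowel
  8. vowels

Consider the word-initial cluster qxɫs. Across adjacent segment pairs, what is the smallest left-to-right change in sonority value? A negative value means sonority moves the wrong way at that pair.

/q/ is a plosive (sonority 1).
/x/ is a fricative (sonority 3).
/ɫ/ is a lateral (sonority 5).
/s/ is a fricative (sonority 3).
/q/→/x/: change +2.
/x/→/ɫ/: change +2.
/ɫ/→/s/: change -2.
Minimum = -2.

-2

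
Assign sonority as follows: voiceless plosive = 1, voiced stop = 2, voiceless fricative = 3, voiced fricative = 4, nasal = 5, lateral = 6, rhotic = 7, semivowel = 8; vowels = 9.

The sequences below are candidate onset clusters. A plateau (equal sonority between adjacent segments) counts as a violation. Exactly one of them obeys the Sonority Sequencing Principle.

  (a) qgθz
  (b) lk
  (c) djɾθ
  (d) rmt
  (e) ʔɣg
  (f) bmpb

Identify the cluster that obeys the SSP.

a

(a) 1-2-3-4 → obeys
(b) 6-1 → violates
(c) 2-8-7-3 → violates
(d) 7-5-1 → violates
(e) 1-4-2 → violates
(f) 2-5-1-2 → violates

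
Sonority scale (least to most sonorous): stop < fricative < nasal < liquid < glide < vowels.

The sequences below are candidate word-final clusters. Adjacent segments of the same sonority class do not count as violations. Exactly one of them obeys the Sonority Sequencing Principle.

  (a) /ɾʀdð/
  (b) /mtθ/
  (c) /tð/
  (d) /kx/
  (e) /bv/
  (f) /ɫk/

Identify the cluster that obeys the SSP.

f

(a) /ɾʀdð/: profile 4-4-1-2 — violates.
(b) /mtθ/: profile 3-1-2 — violates.
(c) /tð/: profile 1-2 — violates.
(d) /kx/: profile 1-2 — violates.
(e) /bv/: profile 1-2 — violates.
(f) /ɫk/: profile 4-1 — obeys.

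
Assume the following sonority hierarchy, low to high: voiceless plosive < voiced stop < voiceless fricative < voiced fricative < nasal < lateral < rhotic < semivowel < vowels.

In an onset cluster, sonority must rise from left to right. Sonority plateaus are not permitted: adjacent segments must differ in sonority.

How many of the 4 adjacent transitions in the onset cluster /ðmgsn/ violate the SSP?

1

/ð/: voiced fricative = 4.
/m/: nasal = 5.
/g/: voiced stop = 2.
/s/: voiceless fricative = 3.
/n/: nasal = 5.
/ð/→/m/: 4→5 (rises) — ok.
/m/→/g/: 5→2 (does not rise) — violation.
/g/→/s/: 2→3 (rises) — ok.
/s/→/n/: 3→5 (rises) — ok.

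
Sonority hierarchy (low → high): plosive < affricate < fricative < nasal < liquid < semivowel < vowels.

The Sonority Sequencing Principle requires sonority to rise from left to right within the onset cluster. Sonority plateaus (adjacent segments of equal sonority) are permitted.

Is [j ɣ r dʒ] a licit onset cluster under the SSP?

/j/ is a semivowel (sonority 6).
/ɣ/ is a fricative (sonority 3).
/r/ is a liquid (sonority 5).
/dʒ/ is an affricate (sonority 2).
The profile is 6-3-5-2. Between /j/ (6) and /ɣ/ (3) sonority does not rise, so the cluster violates the SSP.

no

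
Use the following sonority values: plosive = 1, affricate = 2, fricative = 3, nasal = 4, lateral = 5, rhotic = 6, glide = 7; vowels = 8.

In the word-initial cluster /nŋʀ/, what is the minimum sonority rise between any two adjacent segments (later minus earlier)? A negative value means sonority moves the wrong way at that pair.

/n/ is a nasal (sonority 4).
/ŋ/ is a nasal (sonority 4).
/ʀ/ is a rhotic (sonority 6).
/n/→/ŋ/: change +0.
/ŋ/→/ʀ/: change +2.
Minimum = 0.

0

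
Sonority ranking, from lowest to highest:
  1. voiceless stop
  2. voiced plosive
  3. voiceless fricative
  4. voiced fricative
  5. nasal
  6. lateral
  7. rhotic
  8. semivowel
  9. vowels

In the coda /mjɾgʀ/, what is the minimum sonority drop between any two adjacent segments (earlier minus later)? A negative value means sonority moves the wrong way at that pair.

-5

/m/: nasal = 5.
/j/: semivowel = 8.
/ɾ/: rhotic = 7.
/g/: voiced plosive = 2.
/ʀ/: rhotic = 7.
/m/→/j/: change -3.
/j/→/ɾ/: change +1.
/ɾ/→/g/: change +5.
/g/→/ʀ/: change -5.
Minimum = -5.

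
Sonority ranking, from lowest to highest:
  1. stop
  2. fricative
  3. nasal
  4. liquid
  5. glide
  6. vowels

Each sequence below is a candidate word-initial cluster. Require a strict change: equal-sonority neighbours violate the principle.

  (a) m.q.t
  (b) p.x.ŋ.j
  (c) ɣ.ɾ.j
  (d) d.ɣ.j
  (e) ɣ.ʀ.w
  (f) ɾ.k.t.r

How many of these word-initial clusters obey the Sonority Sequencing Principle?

(a) m.q.t: profile 3-1-1 — violates.
(b) p.x.ŋ.j: profile 1-2-3-5 — obeys.
(c) ɣ.ɾ.j: profile 2-4-5 — obeys.
(d) d.ɣ.j: profile 1-2-5 — obeys.
(e) ɣ.ʀ.w: profile 2-4-5 — obeys.
(f) ɾ.k.t.r: profile 4-1-1-4 — violates.

4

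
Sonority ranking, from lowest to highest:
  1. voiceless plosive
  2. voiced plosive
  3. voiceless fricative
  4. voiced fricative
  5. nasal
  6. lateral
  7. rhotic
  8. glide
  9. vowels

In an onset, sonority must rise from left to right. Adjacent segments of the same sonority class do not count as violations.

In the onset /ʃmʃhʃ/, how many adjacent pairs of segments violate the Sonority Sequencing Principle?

/ʃ/ is a voiceless fricative (sonority 3).
/m/ is a nasal (sonority 5).
/ʃ/ is a voiceless fricative (sonority 3).
/h/ is a voiceless fricative (sonority 3).
/ʃ/ is a voiceless fricative (sonority 3).
/ʃ/→/m/: 3→5 (rises) — ok.
/m/→/ʃ/: 5→3 (does not rise) — violation.
/ʃ/→/h/: 3→3 (plateau, allowed) — ok.
/h/→/ʃ/: 3→3 (plateau, allowed) — ok.

1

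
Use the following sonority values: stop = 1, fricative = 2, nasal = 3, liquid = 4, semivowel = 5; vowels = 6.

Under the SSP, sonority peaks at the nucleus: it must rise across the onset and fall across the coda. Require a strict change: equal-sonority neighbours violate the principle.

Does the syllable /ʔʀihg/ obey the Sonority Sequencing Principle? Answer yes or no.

Onset: /ʔ/ is a stop (sonority 1), /ʀ/ is a liquid (sonority 4); then the nucleus /i/ (sonority 6).
Onset profile 1-4-6 — rises to the nucleus.
Coda: /h/ is a fricative (sonority 2), /g/ is a stop (sonority 1).
Coda profile 6-2-1 — falls from the nucleus.

yes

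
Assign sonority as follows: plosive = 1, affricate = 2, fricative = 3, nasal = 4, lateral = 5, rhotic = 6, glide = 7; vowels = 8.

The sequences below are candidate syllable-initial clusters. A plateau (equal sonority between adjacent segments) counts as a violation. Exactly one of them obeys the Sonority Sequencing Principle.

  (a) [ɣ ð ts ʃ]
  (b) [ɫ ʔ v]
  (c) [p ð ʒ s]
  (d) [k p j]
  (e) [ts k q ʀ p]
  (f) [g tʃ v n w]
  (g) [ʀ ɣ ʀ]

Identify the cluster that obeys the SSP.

(a) [ɣ ð ts ʃ]: profile 3-3-2-3 — violates.
(b) [ɫ ʔ v]: profile 5-1-3 — violates.
(c) [p ð ʒ s]: profile 1-3-3-3 — violates.
(d) [k p j]: profile 1-1-7 — violates.
(e) [ts k q ʀ p]: profile 2-1-1-6-1 — violates.
(f) [g tʃ v n w]: profile 1-2-3-4-7 — obeys.
(g) [ʀ ɣ ʀ]: profile 6-3-6 — violates.

f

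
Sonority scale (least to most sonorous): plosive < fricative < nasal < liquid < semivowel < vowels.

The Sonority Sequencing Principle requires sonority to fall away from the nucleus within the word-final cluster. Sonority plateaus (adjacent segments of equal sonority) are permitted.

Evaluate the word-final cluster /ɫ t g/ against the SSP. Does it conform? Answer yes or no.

/ɫ/: liquid = 4.
/t/: plosive = 1.
/g/: plosive = 1.
The profile 4-1-1 is non-increasing (plateaus allowed), so the word-final cluster satisfies the SSP.

yes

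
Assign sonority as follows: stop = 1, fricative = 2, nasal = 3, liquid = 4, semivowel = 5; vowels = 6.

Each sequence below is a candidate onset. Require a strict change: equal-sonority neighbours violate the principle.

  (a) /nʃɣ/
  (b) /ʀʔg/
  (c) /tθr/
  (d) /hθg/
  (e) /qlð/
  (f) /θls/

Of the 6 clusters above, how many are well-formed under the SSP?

(a) sonority 3-2-2: ill-formed.
(b) sonority 4-1-1: ill-formed.
(c) sonority 1-2-4: well-formed.
(d) sonority 2-2-1: ill-formed.
(e) sonority 1-4-2: ill-formed.
(f) sonority 2-4-2: ill-formed.

1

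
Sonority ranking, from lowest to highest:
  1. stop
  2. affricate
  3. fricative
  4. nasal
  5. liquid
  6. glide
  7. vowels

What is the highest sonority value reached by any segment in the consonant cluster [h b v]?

3

/h/: fricative = 3.
/b/: stop = 1.
/v/: fricative = 3.
The maximum is 3.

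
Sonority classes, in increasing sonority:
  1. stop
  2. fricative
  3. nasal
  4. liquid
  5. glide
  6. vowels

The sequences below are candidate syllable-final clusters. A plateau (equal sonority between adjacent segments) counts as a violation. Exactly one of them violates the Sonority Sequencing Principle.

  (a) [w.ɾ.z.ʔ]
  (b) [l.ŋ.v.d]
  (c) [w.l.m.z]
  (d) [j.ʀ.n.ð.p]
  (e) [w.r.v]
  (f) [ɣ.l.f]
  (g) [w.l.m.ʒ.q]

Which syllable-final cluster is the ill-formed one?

(a) 5-4-2-1 → obeys
(b) 4-3-2-1 → obeys
(c) 5-4-3-2 → obeys
(d) 5-4-3-2-1 → obeys
(e) 5-4-2 → obeys
(f) 2-4-2 → violates
(g) 5-4-3-2-1 → obeys

f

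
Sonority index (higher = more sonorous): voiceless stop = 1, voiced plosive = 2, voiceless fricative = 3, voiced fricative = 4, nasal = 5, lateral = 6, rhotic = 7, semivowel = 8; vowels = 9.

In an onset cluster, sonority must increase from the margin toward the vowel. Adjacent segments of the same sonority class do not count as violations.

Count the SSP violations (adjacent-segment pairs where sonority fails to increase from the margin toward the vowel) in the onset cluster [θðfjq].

2

/θ/: voiceless fricative = 3.
/ð/: voiced fricative = 4.
/f/: voiceless fricative = 3.
/j/: semivowel = 8.
/q/: voiceless stop = 1.
/θ/→/ð/: 3→4 (rises) — ok.
/ð/→/f/: 4→3 (does not rise) — violation.
/f/→/j/: 3→8 (rises) — ok.
/j/→/q/: 8→1 (does not rise) — violation.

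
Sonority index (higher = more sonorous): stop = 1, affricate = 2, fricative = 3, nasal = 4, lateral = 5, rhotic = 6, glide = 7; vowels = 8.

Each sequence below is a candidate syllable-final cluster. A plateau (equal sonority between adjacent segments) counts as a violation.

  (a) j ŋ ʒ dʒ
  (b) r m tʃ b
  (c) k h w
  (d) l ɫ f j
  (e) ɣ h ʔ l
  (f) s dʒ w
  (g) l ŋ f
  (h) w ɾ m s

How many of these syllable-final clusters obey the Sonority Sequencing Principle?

4

(a) j ŋ ʒ dʒ: profile 7-4-3-2 — obeys.
(b) r m tʃ b: profile 6-4-2-1 — obeys.
(c) k h w: profile 1-3-7 — violates.
(d) l ɫ f j: profile 5-5-3-7 — violates.
(e) ɣ h ʔ l: profile 3-3-1-5 — violates.
(f) s dʒ w: profile 3-2-7 — violates.
(g) l ŋ f: profile 5-4-3 — obeys.
(h) w ɾ m s: profile 7-6-4-3 — obeys.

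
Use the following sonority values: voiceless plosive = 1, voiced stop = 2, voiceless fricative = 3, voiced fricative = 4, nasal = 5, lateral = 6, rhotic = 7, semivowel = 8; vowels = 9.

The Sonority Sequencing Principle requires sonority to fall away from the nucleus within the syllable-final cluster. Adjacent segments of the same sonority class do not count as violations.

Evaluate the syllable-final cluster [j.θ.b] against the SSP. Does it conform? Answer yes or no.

yes

/j/ — semivowel, sonority 8.
/θ/ — voiceless fricative, sonority 3.
/b/ — voiced stop, sonority 2.
The profile 8-3-2 strictly falls, so the syllable-final cluster satisfies the SSP.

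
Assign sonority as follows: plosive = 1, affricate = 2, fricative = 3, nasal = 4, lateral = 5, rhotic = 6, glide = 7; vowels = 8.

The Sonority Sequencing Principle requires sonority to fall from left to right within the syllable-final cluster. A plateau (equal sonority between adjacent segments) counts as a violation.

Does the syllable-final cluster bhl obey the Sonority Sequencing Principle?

no

/b/: plosive = 1.
/h/: fricative = 3.
/l/: lateral = 5.
The profile is 1-3-5. Between /b/ (1) and /h/ (3) sonority does not fall, so the cluster violates the SSP.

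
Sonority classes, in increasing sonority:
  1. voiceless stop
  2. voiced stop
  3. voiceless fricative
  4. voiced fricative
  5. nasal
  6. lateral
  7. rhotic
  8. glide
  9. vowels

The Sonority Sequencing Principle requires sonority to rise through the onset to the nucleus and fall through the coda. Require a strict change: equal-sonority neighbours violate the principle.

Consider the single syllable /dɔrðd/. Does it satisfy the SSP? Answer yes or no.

Onset: /d/ is a voiced stop (sonority 2); then the nucleus /ɔ/ (sonority 9).
Onset profile 2-9 — rises to the nucleus.
Coda: /r/ is a rhotic (sonority 7), /ð/ is a voiced fricative (sonority 4), /d/ is a voiced stop (sonority 2).
Coda profile 9-7-4-2 — falls from the nucleus.

yes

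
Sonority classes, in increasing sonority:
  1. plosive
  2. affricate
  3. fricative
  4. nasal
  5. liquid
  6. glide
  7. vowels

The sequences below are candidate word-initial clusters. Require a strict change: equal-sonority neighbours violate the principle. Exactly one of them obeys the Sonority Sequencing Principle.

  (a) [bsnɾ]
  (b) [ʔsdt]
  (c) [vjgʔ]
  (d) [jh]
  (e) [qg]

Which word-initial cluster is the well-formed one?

(a) 1-3-4-5 → obeys
(b) 1-3-1-1 → violates
(c) 3-6-1-1 → violates
(d) 6-3 → violates
(e) 1-1 → violates

a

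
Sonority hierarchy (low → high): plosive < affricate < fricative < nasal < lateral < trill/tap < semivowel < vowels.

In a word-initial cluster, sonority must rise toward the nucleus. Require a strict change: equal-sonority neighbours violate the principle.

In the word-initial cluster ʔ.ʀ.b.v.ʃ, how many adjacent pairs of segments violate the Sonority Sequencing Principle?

2

/ʔ/: plosive = 1.
/ʀ/: trill/tap = 6.
/b/: plosive = 1.
/v/: fricative = 3.
/ʃ/: fricative = 3.
/ʔ/→/ʀ/: 1→6 (rises) — ok.
/ʀ/→/b/: 6→1 (does not rise) — violation.
/b/→/v/: 1→3 (rises) — ok.
/v/→/ʃ/: 3→3 (plateau) — violation.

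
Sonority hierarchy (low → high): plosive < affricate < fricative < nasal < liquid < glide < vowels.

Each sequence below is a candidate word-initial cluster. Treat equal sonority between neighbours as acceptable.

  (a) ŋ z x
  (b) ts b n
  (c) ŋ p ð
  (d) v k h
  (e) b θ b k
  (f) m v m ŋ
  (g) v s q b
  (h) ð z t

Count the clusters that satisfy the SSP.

(a) 4-3-3 → violates
(b) 2-1-4 → violates
(c) 4-1-3 → violates
(d) 3-1-3 → violates
(e) 1-3-1-1 → violates
(f) 4-3-4-4 → violates
(g) 3-3-1-1 → violates
(h) 3-3-1 → violates

0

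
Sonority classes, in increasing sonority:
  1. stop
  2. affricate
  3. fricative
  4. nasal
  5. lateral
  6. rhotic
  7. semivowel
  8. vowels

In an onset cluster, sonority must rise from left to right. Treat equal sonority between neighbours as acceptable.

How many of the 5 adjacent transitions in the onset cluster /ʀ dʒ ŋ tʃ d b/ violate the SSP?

3

/ʀ/ is a rhotic (sonority 6).
/dʒ/ is an affricate (sonority 2).
/ŋ/ is a nasal (sonority 4).
/tʃ/ is an affricate (sonority 2).
/d/ is a stop (sonority 1).
/b/ is a stop (sonority 1).
/ʀ/→/dʒ/: 6→2 (does not rise) — violation.
/dʒ/→/ŋ/: 2→4 (rises) — ok.
/ŋ/→/tʃ/: 4→2 (does not rise) — violation.
/tʃ/→/d/: 2→1 (does not rise) — violation.
/d/→/b/: 1→1 (plateau, allowed) — ok.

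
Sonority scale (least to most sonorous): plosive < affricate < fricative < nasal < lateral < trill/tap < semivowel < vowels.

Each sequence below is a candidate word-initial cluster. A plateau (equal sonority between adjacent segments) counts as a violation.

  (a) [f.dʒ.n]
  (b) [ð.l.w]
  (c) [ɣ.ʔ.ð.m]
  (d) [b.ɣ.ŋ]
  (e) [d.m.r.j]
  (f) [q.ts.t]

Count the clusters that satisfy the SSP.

(a) sonority 3-2-4: ill-formed.
(b) sonority 3-5-7: well-formed.
(c) sonority 3-1-3-4: ill-formed.
(d) sonority 1-3-4: well-formed.
(e) sonority 1-4-6-7: well-formed.
(f) sonority 1-2-1: ill-formed.

3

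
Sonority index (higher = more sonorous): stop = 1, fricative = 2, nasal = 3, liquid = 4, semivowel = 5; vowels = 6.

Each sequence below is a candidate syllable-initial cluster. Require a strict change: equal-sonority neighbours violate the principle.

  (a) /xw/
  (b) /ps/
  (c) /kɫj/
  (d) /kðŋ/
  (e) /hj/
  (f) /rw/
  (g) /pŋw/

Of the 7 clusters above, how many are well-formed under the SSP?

7

(a) /xw/: profile 2-5 — obeys.
(b) /ps/: profile 1-2 — obeys.
(c) /kɫj/: profile 1-4-5 — obeys.
(d) /kðŋ/: profile 1-2-3 — obeys.
(e) /hj/: profile 2-5 — obeys.
(f) /rw/: profile 4-5 — obeys.
(g) /pŋw/: profile 1-3-5 — obeys.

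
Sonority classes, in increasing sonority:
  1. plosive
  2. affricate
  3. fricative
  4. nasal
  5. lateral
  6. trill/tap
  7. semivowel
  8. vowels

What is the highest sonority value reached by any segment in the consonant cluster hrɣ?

6

/h/: fricative = 3.
/r/: trill/tap = 6.
/ɣ/: fricative = 3.
The maximum is 6.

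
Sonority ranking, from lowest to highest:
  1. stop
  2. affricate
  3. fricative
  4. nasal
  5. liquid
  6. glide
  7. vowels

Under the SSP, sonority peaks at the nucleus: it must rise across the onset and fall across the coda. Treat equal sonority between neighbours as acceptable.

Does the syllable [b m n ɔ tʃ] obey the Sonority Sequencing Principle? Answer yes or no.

Onset: /b/ is a stop (sonority 1), /m/ is a nasal (sonority 4), /n/ is a nasal (sonority 4); then the nucleus /ɔ/ (sonority 7).
Onset profile 1-4-4-7 — rises to the nucleus.
Coda: /tʃ/ is an affricate (sonority 2).
Coda profile 7-2 — falls from the nucleus.

yes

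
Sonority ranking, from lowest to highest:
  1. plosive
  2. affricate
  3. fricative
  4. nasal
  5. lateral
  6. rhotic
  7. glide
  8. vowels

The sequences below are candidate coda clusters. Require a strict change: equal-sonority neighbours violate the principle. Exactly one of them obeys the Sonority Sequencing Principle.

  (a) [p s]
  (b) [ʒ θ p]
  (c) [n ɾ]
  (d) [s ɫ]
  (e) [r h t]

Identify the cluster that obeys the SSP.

e

(a) [p s]: profile 1-3 — violates.
(b) [ʒ θ p]: profile 3-3-1 — violates.
(c) [n ɾ]: profile 4-6 — violates.
(d) [s ɫ]: profile 3-5 — violates.
(e) [r h t]: profile 6-3-1 — obeys.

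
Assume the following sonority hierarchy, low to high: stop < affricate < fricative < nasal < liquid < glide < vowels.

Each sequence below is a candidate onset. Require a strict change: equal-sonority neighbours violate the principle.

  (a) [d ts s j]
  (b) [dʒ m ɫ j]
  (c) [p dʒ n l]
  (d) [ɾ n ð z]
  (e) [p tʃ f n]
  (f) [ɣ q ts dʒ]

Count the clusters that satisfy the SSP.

4

(a) sonority 1-2-3-6: well-formed.
(b) sonority 2-4-5-6: well-formed.
(c) sonority 1-2-4-5: well-formed.
(d) sonority 5-4-3-3: ill-formed.
(e) sonority 1-2-3-4: well-formed.
(f) sonority 3-1-2-2: ill-formed.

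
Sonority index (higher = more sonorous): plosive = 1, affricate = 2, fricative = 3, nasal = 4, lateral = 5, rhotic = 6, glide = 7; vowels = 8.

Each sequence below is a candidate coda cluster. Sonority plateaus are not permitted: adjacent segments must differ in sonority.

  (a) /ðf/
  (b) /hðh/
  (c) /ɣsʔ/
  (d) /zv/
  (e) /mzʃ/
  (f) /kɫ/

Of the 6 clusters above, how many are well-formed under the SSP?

(a) 3-3 → violates
(b) 3-3-3 → violates
(c) 3-3-1 → violates
(d) 3-3 → violates
(e) 4-3-3 → violates
(f) 1-5 → violates

0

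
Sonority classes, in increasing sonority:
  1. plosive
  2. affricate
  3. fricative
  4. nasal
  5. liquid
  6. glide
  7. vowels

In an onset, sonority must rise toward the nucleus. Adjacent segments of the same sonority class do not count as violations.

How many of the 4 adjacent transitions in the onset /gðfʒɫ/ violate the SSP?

0

/g/ — plosive, sonority 1.
/ð/ — fricative, sonority 3.
/f/ — fricative, sonority 3.
/ʒ/ — fricative, sonority 3.
/ɫ/ — liquid, sonority 5.
/g/→/ð/: 1→3 (rises) — ok.
/ð/→/f/: 3→3 (plateau, allowed) — ok.
/f/→/ʒ/: 3→3 (plateau, allowed) — ok.
/ʒ/→/ɫ/: 3→5 (rises) — ok.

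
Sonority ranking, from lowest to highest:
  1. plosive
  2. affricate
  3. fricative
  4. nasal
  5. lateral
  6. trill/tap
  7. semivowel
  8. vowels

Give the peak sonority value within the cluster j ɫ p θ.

/j/: semivowel = 7.
/ɫ/: lateral = 5.
/p/: plosive = 1.
/θ/: fricative = 3.
The maximum is 7.

7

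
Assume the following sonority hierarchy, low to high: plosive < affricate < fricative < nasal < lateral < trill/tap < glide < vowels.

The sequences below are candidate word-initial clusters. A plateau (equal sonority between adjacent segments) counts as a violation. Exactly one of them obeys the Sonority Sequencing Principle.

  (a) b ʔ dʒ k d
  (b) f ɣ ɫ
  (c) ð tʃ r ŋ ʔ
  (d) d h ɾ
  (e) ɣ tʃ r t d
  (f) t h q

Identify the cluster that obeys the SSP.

d

(a) 1-1-2-1-1 → violates
(b) 3-3-5 → violates
(c) 3-2-6-4-1 → violates
(d) 1-3-6 → obeys
(e) 3-2-6-1-1 → violates
(f) 1-3-1 → violates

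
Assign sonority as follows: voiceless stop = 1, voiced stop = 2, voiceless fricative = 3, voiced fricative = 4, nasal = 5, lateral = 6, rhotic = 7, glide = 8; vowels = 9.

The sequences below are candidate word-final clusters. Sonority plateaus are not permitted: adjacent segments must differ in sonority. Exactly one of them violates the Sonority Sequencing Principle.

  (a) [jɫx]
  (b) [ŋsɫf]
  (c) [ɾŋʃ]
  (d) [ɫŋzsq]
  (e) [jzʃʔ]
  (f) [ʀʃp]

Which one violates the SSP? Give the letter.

b

(a) 8-6-3 → obeys
(b) 5-3-6-3 → violates
(c) 7-5-3 → obeys
(d) 6-5-4-3-1 → obeys
(e) 8-4-3-1 → obeys
(f) 7-3-1 → obeys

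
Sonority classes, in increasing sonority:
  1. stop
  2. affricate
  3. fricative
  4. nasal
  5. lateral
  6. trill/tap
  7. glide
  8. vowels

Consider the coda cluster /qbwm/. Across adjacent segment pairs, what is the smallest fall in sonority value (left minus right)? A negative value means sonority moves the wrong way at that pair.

-6

/q/ is a stop (sonority 1).
/b/ is a stop (sonority 1).
/w/ is a glide (sonority 7).
/m/ is a nasal (sonority 4).
/q/→/b/: change +0.
/b/→/w/: change -6.
/w/→/m/: change +3.
Minimum = -6.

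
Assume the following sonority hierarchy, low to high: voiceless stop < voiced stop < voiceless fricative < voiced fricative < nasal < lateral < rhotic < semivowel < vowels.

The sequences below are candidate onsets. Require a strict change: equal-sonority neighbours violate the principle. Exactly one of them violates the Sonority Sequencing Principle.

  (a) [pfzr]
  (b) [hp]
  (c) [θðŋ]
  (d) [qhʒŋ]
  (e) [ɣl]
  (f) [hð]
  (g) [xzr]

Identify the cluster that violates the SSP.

(a) sonority 1-3-4-7: well-formed.
(b) sonority 3-1: ill-formed.
(c) sonority 3-4-5: well-formed.
(d) sonority 1-3-4-5: well-formed.
(e) sonority 4-6: well-formed.
(f) sonority 3-4: well-formed.
(g) sonority 3-4-7: well-formed.

b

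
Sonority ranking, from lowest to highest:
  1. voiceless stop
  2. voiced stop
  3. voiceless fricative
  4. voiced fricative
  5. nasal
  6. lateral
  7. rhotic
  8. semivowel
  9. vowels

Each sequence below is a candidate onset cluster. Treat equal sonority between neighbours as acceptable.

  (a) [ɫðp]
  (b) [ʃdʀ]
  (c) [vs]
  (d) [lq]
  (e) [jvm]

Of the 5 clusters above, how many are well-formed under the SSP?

0

(a) [ɫðp]: profile 6-4-1 — violates.
(b) [ʃdʀ]: profile 3-2-7 — violates.
(c) [vs]: profile 4-3 — violates.
(d) [lq]: profile 6-1 — violates.
(e) [jvm]: profile 8-4-5 — violates.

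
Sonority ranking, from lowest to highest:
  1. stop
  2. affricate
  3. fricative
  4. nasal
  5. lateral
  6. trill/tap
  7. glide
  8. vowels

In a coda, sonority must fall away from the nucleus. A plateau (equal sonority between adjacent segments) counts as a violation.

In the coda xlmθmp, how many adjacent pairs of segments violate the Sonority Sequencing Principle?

2

/x/: fricative = 3.
/l/: lateral = 5.
/m/: nasal = 4.
/θ/: fricative = 3.
/m/: nasal = 4.
/p/: stop = 1.
/x/→/l/: 3→5 (does not fall) — violation.
/l/→/m/: 5→4 (falls) — ok.
/m/→/θ/: 4→3 (falls) — ok.
/θ/→/m/: 3→4 (does not fall) — violation.
/m/→/p/: 4→1 (falls) — ok.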